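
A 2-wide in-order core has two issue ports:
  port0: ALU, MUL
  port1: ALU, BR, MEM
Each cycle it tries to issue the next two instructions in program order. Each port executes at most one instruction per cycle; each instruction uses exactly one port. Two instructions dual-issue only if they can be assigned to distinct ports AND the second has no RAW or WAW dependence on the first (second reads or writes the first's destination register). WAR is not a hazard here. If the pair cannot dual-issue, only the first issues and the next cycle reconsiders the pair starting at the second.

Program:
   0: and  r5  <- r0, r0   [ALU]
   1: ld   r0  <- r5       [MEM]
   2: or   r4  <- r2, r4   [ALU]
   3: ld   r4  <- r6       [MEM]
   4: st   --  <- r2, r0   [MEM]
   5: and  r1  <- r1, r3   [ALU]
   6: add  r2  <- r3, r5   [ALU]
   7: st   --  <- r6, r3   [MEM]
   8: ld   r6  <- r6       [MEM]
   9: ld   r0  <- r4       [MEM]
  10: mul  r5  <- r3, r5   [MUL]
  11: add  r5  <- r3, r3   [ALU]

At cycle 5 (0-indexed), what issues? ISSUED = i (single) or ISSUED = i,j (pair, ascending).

ISSUED = 8

0. and.ALU @i0  | RAW r5
1. ld.MEM or.ALU @i1&i2  | dual
2. ld.MEM @i3  | no-port MEM/MEM
3. st.MEM and.ALU @i4&i5  | dual
4. add.ALU st.MEM @i6&i7  | dual
5. ld.MEM @i8  | no-port MEM/MEM
6. ld.MEM mul.MUL @i9&i10  | dual
7. add.ALU @i11  | tail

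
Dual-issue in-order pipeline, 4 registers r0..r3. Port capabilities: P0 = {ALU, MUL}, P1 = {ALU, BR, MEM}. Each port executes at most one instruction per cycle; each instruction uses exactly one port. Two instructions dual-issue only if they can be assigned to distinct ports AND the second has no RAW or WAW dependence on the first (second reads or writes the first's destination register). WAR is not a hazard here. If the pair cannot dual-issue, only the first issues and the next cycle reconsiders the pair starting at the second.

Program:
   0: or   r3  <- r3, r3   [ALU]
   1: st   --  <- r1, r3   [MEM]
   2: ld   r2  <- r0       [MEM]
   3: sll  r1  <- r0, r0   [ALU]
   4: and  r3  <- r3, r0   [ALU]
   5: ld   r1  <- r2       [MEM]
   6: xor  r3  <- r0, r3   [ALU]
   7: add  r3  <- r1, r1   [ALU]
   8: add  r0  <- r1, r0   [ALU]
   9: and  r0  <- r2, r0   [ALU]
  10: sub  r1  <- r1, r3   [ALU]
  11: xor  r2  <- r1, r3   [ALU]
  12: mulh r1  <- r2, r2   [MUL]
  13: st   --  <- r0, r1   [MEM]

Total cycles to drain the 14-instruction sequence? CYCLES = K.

0. or @i0  | RAW r3
1. st @i1  | no-port MEM/MEM
2. ld/sll @i2+i3  | pair
3. and/ld @i4+i5  | pair
4. xor @i6  | WAW r3
5. add/add @i7+i8  | pair
6. and/sub @i9+i10  | pair
7. xor @i11  | RAW r2
8. mulh @i12  | RAW r1
9. st @i13  | tail

CYCLES = 10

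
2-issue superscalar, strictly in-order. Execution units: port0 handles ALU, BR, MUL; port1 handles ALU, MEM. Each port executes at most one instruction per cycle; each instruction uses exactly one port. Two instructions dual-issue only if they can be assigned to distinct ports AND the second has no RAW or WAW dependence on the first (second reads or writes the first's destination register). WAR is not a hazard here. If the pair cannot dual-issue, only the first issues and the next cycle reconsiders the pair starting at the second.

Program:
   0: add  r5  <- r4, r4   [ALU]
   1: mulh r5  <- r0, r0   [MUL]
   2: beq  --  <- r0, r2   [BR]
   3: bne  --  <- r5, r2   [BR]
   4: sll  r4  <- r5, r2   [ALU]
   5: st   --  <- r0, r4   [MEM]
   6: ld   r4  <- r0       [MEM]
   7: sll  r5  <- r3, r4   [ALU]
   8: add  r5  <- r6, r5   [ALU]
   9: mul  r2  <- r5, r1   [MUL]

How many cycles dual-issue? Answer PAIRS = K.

  cy0 -> i0 (add.ALU) WAW r5
  cy1 -> i1 (mulh.MUL) no-port MUL/BR
  cy2 -> i2 (beq.BR) no-port BR/BR
  cy3 -> i3+i4 (bne.BR sll.ALU) 2-wide
  cy4 -> i5 (st.MEM) no-port MEM/MEM
  cy5 -> i6 (ld.MEM) RAW r4
  cy6 -> i7 (sll.ALU) RAW+WAW r5
  cy7 -> i8 (add.ALU) RAW r5
  cy8 -> i9 (mul.MUL) tail

PAIRS = 1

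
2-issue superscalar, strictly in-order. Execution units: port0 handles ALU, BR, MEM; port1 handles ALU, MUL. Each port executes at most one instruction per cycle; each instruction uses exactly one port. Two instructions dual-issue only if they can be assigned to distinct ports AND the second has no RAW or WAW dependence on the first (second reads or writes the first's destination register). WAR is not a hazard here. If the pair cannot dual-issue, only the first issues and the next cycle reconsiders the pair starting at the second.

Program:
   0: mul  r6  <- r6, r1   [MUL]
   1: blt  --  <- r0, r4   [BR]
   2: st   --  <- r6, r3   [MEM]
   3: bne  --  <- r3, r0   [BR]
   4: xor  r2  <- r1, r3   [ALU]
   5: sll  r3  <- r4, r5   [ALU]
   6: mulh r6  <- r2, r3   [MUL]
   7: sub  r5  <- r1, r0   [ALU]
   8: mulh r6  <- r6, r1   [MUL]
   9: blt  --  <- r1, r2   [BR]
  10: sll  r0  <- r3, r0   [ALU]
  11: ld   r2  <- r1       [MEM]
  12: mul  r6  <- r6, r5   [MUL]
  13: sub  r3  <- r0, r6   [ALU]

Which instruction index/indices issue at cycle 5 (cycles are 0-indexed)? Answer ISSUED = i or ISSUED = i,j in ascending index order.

ISSUED = 8,9

t=0 i0,i1:mul blt ; 2-wide
t=1 i2:st ; no-port MEM/BR
t=2 i3,i4:bne xor ; 2-wide
t=3 i5:sll ; RAW r3
t=4 i6,i7:mulh sub ; 2-wide
t=5 i8,i9:mulh blt ; 2-wide
t=6 i10,i11:sll ld ; 2-wide
t=7 i12:mul ; RAW r6
t=8 i13:sub ; tail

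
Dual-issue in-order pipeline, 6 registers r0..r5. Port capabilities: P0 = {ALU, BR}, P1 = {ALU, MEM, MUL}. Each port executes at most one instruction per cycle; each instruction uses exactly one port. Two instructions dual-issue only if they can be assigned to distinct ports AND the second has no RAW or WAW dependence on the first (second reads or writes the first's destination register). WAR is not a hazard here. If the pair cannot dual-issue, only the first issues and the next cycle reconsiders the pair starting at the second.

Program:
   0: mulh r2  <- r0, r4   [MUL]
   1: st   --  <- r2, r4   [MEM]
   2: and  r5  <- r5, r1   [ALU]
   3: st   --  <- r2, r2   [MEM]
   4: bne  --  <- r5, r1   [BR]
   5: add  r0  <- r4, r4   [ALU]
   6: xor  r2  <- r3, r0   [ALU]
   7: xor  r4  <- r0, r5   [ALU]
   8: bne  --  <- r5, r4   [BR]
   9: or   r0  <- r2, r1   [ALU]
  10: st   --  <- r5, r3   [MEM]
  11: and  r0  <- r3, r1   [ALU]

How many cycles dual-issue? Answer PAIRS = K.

#0 head=0: mulh.MUL i0 no-port MUL/MEM
#1 head=1: st.MEM/and.ALU i1+i2 pair
#2 head=3: st.MEM/bne.BR i3+i4 pair
#3 head=5: add.ALU i5 RAW r0
#4 head=6: xor.ALU/xor.ALU i6+i7 pair
#5 head=8: bne.BR/or.ALU i8+i9 pair
#6 head=10: st.MEM/and.ALU i10+i11 pair

PAIRS = 5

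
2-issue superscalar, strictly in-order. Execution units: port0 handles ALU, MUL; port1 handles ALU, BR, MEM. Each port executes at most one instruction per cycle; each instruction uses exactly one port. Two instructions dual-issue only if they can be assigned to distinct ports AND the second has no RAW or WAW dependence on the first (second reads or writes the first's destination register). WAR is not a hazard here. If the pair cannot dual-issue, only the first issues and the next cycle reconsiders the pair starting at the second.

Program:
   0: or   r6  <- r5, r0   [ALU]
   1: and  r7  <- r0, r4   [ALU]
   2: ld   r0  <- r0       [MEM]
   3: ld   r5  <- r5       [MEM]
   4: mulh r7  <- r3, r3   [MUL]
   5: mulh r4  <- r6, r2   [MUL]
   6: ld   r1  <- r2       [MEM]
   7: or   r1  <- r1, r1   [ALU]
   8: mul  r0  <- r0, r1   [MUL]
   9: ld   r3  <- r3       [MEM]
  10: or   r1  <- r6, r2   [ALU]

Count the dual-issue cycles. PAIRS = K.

PAIRS = 4

c0: i0/i1 or and  dual
c1: i2 ld  no-port MEM/MEM
c2: i3/i4 ld mulh  dual
c3: i5/i6 mulh ld  dual
c4: i7 or  RAW r1
c5: i8/i9 mul ld  dual
c6: i10 or  tail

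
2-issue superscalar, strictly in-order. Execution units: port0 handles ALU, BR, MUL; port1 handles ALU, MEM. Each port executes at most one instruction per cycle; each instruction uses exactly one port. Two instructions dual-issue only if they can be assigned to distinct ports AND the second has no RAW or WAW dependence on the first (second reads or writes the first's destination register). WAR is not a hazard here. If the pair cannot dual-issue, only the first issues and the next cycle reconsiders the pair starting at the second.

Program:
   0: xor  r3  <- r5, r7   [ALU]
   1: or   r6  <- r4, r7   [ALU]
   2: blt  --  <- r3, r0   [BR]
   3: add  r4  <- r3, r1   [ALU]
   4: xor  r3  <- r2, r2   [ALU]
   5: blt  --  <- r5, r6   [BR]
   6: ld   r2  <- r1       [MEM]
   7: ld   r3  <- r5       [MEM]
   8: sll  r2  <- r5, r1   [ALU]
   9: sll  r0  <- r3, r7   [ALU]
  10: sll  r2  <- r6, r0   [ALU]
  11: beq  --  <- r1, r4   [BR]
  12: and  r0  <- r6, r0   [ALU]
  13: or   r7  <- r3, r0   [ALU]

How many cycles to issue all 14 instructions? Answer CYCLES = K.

c0: i0,i1 xor or  pair
c1: i2,i3 blt add  pair
c2: i4,i5 xor blt  pair
c3: i6 ld  no-port MEM/MEM
c4: i7,i8 ld sll  pair
c5: i9 sll  RAW r0
c6: i10,i11 sll beq  pair
c7: i12 and  RAW r0
c8: i13 or  tail

CYCLES = 9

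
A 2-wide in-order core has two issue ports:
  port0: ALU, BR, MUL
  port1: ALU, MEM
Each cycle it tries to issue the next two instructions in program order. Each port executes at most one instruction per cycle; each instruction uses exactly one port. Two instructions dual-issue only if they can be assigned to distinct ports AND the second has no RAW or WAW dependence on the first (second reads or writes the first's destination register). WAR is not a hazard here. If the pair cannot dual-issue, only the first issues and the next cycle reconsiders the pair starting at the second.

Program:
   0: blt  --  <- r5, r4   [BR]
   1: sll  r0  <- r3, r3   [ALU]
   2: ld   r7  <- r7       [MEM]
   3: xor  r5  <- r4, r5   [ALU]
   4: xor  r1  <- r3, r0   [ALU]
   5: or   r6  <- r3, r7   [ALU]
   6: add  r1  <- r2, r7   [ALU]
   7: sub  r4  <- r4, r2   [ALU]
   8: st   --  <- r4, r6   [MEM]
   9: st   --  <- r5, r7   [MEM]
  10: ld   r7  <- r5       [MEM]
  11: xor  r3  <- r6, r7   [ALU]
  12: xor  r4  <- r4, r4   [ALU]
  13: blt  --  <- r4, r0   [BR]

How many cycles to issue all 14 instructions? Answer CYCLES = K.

CYCLES = 9

0. blt.BR/sll.ALU @i0/i1  | dual
1. ld.MEM/xor.ALU @i2/i3  | dual
2. xor.ALU/or.ALU @i4/i5  | dual
3. add.ALU/sub.ALU @i6/i7  | dual
4. st.MEM @i8  | no-port MEM/MEM
5. st.MEM @i9  | no-port MEM/MEM
6. ld.MEM @i10  | RAW r7
7. xor.ALU/xor.ALU @i11/i12  | dual
8. blt.BR @i13  | tail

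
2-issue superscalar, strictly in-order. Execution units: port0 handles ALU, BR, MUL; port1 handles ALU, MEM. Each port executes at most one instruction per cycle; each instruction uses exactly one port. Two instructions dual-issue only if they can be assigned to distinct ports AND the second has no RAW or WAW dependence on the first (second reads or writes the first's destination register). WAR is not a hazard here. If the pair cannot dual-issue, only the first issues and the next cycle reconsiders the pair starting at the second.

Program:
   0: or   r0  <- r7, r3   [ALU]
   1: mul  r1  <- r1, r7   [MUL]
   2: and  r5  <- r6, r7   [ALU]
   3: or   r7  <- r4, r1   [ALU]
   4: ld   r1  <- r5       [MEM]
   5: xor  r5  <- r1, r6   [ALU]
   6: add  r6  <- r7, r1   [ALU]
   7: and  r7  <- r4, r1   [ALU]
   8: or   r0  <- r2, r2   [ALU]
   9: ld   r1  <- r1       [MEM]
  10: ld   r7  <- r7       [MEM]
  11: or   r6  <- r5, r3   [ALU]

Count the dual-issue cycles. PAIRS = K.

#0 head=0: or mul i0+i1 2-wide
#1 head=2: and or i2+i3 2-wide
#2 head=4: ld i4 RAW r1
#3 head=5: xor add i5+i6 2-wide
#4 head=7: and or i7+i8 2-wide
#5 head=9: ld i9 no-port MEM/MEM
#6 head=10: ld or i10+i11 2-wide

PAIRS = 5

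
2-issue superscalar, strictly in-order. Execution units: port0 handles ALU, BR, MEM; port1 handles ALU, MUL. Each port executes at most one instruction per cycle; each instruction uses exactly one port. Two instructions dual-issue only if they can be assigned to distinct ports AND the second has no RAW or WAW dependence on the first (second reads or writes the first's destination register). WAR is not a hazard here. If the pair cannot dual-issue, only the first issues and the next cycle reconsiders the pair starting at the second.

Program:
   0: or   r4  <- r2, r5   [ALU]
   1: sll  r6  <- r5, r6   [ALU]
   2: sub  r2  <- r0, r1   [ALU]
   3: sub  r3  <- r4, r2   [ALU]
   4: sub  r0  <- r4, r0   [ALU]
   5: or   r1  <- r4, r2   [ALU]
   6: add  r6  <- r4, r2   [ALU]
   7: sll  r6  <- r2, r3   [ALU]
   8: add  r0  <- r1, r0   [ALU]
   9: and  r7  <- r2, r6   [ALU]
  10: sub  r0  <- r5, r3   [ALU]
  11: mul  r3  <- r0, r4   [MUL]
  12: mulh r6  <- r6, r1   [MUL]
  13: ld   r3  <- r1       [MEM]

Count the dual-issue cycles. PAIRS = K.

PAIRS = 6

[0] i0/i1  or sll  -- pair
[1] i2  sub  -- RAW r2
[2] i3/i4  sub sub  -- pair
[3] i5/i6  or add  -- pair
[4] i7/i8  sll add  -- pair
[5] i9/i10  and sub  -- pair
[6] i11  mul  -- no-port MUL/MUL
[7] i12/i13  mulh ld  -- pair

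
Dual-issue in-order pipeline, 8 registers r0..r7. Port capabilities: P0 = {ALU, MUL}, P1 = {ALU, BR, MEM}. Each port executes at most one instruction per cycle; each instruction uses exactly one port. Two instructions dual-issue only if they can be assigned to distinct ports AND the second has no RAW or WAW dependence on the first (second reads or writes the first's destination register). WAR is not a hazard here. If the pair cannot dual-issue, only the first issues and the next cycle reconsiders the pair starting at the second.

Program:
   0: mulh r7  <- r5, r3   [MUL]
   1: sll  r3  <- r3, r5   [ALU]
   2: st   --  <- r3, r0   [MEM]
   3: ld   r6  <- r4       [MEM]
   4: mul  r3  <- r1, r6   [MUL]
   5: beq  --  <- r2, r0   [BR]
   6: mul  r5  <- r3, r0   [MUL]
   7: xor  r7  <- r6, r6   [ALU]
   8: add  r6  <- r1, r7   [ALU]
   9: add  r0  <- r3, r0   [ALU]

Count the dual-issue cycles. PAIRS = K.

[0] i0,i1  mulh.MUL/sll.ALU  -- dual
[1] i2  st.MEM  -- no-port MEM/MEM
[2] i3  ld.MEM  -- RAW r6
[3] i4,i5  mul.MUL/beq.BR  -- dual
[4] i6,i7  mul.MUL/xor.ALU  -- dual
[5] i8,i9  add.ALU/add.ALU  -- dual

PAIRS = 4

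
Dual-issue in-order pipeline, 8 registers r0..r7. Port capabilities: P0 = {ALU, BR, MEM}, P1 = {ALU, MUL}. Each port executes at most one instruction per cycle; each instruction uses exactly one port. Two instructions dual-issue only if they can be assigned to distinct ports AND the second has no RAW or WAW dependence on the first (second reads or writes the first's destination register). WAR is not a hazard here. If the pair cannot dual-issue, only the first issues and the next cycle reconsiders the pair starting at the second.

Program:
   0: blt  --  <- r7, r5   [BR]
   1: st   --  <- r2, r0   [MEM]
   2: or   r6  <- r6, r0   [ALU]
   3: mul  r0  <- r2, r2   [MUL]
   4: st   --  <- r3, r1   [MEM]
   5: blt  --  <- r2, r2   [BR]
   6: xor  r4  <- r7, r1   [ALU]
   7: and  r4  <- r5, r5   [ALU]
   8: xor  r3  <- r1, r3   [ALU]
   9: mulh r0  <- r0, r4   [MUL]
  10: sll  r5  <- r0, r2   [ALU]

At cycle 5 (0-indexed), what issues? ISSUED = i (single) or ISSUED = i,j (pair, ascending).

ISSUED = 9

t=0 i0:blt.BR ; no-port BR/MEM
t=1 i1/i2:st.MEM+or.ALU ; 2-wide
t=2 i3/i4:mul.MUL+st.MEM ; 2-wide
t=3 i5/i6:blt.BR+xor.ALU ; 2-wide
t=4 i7/i8:and.ALU+xor.ALU ; 2-wide
t=5 i9:mulh.MUL ; RAW r0
t=6 i10:sll.ALU ; tail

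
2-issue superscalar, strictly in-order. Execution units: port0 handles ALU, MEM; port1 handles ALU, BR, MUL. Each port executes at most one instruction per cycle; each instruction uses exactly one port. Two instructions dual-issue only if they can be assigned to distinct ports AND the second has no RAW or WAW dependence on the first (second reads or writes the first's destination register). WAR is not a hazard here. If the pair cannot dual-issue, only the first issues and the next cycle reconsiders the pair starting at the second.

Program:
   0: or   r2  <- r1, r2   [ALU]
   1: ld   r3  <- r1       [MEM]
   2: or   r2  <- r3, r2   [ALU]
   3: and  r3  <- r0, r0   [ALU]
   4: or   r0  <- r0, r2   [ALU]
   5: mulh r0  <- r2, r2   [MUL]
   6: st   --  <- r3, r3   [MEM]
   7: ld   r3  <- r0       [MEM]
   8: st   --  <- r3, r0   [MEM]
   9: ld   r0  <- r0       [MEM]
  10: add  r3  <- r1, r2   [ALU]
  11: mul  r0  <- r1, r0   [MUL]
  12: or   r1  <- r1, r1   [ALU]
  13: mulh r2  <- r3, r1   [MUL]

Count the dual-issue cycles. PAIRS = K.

0. or/ld @i0,i1  | dual
1. or/and @i2,i3  | dual
2. or @i4  | WAW r0
3. mulh/st @i5,i6  | dual
4. ld @i7  | no-port MEM/MEM
5. st @i8  | no-port MEM/MEM
6. ld/add @i9,i10  | dual
7. mul/or @i11,i12  | dual
8. mulh @i13  | tail

PAIRS = 5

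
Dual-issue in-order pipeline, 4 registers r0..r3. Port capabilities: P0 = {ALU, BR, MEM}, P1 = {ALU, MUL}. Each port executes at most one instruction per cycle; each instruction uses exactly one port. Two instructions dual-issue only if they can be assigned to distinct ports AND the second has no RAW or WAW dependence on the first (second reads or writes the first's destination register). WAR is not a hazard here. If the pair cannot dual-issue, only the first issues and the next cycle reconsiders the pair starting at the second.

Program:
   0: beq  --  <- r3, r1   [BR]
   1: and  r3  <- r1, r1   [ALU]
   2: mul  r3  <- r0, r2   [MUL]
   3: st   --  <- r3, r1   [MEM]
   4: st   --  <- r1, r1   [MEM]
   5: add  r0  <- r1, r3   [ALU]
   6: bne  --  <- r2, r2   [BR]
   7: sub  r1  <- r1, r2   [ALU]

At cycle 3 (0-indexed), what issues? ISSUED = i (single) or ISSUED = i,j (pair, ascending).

0. beq.BR+and.ALU @i0&i1  | pair
1. mul.MUL @i2  | RAW r3
2. st.MEM @i3  | no-port MEM/MEM
3. st.MEM+add.ALU @i4&i5  | pair
4. bne.BR+sub.ALU @i6&i7  | pair

ISSUED = 4,5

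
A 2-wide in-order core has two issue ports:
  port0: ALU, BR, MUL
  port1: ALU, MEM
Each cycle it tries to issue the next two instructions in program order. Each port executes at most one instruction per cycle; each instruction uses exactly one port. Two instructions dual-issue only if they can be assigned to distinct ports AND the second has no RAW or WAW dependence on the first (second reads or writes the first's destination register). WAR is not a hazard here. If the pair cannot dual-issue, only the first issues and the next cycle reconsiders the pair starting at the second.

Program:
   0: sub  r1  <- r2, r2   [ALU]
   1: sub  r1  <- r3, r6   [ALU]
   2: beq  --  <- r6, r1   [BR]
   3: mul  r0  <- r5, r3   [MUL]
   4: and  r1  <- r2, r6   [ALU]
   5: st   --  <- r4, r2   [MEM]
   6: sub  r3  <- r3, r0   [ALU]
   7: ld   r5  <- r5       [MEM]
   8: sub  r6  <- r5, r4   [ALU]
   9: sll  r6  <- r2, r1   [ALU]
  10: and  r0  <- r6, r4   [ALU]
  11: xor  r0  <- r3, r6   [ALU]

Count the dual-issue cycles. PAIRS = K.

PAIRS = 2

[0] i0  sub.ALU  -- WAW r1
[1] i1  sub.ALU  -- RAW r1
[2] i2  beq.BR  -- no-port BR/MUL
[3] i3&i4  mul.MUL;and.ALU  -- pair
[4] i5&i6  st.MEM;sub.ALU  -- pair
[5] i7  ld.MEM  -- RAW r5
[6] i8  sub.ALU  -- WAW r6
[7] i9  sll.ALU  -- RAW r6
[8] i10  and.ALU  -- WAW r0
[9] i11  xor.ALU  -- tail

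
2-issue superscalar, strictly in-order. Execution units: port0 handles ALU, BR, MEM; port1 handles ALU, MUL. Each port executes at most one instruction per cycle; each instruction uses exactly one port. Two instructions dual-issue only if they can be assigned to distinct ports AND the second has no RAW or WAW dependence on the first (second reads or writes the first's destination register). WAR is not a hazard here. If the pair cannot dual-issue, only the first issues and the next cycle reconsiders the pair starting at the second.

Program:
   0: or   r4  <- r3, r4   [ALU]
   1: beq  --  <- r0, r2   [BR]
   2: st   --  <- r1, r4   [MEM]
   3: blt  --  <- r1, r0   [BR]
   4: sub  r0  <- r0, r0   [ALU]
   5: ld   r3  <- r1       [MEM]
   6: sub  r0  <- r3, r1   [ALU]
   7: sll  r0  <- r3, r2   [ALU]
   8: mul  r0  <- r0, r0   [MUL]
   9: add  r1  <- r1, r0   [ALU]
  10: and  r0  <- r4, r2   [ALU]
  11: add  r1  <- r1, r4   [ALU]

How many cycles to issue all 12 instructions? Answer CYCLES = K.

CYCLES = 9

0. or.ALU beq.BR @i0,i1  | 2-wide
1. st.MEM @i2  | no-port MEM/BR
2. blt.BR sub.ALU @i3,i4  | 2-wide
3. ld.MEM @i5  | RAW r3
4. sub.ALU @i6  | WAW r0
5. sll.ALU @i7  | RAW+WAW r0
6. mul.MUL @i8  | RAW r0
7. add.ALU and.ALU @i9,i10  | 2-wide
8. add.ALU @i11  | tail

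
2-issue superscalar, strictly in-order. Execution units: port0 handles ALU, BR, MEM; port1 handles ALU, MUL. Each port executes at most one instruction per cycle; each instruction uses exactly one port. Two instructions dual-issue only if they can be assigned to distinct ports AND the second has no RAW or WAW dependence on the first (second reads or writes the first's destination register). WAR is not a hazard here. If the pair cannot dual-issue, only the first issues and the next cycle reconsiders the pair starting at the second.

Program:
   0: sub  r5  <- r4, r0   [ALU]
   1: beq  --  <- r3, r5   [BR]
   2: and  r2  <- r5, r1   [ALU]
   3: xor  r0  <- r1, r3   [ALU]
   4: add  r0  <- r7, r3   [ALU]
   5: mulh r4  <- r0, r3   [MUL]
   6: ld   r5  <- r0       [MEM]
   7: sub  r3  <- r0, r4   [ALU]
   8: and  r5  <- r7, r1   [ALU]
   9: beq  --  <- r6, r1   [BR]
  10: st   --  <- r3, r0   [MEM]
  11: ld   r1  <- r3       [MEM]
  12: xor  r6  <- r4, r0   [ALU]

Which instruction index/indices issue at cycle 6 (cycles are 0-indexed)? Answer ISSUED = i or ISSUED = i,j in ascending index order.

t=0 i0:sub.ALU ; RAW r5
t=1 i1+i2:beq.BR and.ALU ; dual
t=2 i3:xor.ALU ; WAW r0
t=3 i4:add.ALU ; RAW r0
t=4 i5+i6:mulh.MUL ld.MEM ; dual
t=5 i7+i8:sub.ALU and.ALU ; dual
t=6 i9:beq.BR ; no-port BR/MEM
t=7 i10:st.MEM ; no-port MEM/MEM
t=8 i11+i12:ld.MEM xor.ALU ; dual

ISSUED = 9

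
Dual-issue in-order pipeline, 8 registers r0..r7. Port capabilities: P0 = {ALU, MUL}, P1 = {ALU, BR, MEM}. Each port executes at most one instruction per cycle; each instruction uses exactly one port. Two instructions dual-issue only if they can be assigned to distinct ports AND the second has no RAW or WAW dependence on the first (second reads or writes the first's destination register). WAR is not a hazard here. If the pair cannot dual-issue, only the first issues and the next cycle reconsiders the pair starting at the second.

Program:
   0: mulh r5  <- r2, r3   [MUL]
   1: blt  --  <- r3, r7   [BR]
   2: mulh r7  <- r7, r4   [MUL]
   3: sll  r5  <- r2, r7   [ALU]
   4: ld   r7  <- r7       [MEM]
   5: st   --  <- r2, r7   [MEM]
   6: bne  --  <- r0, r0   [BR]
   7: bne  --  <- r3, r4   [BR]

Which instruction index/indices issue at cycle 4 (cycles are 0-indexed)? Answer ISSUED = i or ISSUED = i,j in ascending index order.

ISSUED = 6

[0] i0,i1  mulh/blt  -- 2-wide
[1] i2  mulh  -- RAW r7
[2] i3,i4  sll/ld  -- 2-wide
[3] i5  st  -- no-port MEM/BR
[4] i6  bne  -- no-port BR/BR
[5] i7  bne  -- tail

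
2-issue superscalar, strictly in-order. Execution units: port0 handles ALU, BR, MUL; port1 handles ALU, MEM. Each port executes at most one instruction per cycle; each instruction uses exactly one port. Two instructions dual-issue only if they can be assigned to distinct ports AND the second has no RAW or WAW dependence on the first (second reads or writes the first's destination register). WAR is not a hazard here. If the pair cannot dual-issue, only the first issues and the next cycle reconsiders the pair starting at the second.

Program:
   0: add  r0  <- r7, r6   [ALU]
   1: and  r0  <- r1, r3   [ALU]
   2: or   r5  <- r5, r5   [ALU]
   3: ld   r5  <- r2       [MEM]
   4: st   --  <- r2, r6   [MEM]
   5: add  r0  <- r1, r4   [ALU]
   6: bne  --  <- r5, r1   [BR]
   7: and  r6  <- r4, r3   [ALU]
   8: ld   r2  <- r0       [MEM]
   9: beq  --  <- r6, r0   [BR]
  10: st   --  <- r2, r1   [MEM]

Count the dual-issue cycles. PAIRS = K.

t=0 i0:add.ALU ; WAW r0
t=1 i1&i2:and.ALU+or.ALU ; 2-wide
t=2 i3:ld.MEM ; no-port MEM/MEM
t=3 i4&i5:st.MEM+add.ALU ; 2-wide
t=4 i6&i7:bne.BR+and.ALU ; 2-wide
t=5 i8&i9:ld.MEM+beq.BR ; 2-wide
t=6 i10:st.MEM ; tail

PAIRS = 4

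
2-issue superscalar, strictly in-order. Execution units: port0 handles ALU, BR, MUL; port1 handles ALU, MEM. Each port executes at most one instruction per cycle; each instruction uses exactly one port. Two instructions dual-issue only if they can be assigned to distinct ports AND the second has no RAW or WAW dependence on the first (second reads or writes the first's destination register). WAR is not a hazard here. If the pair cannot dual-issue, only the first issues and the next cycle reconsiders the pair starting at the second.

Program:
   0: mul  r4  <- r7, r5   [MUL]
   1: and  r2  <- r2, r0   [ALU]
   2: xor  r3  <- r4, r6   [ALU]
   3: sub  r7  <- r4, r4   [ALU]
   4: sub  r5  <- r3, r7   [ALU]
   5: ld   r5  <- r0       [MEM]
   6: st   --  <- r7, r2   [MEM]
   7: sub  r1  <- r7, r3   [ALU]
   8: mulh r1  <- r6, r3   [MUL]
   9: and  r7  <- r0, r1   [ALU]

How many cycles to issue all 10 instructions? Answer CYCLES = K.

CYCLES = 7

t=0 i0+i1:mul/and ; pair
t=1 i2+i3:xor/sub ; pair
t=2 i4:sub ; WAW r5
t=3 i5:ld ; no-port MEM/MEM
t=4 i6+i7:st/sub ; pair
t=5 i8:mulh ; RAW r1
t=6 i9:and ; tail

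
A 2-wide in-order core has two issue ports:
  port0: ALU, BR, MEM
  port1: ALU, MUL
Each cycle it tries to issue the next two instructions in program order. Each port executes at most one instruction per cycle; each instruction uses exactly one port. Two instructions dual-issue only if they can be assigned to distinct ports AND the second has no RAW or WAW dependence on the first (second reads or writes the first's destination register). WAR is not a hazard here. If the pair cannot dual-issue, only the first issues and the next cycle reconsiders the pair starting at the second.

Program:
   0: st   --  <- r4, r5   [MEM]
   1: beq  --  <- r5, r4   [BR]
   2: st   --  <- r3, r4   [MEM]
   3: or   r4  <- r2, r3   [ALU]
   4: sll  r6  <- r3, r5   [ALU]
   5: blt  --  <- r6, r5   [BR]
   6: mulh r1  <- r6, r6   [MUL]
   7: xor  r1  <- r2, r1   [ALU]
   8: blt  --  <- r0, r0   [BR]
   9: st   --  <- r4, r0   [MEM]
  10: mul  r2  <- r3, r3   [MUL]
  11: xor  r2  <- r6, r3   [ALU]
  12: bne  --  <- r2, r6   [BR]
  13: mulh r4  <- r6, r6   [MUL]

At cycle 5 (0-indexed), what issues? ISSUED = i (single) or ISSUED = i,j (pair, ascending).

ISSUED = 7,8

[0] i0  st.MEM  -- no-port MEM/BR
[1] i1  beq.BR  -- no-port BR/MEM
[2] i2+i3  st.MEM;or.ALU  -- dual
[3] i4  sll.ALU  -- RAW r6
[4] i5+i6  blt.BR;mulh.MUL  -- dual
[5] i7+i8  xor.ALU;blt.BR  -- dual
[6] i9+i10  st.MEM;mul.MUL  -- dual
[7] i11  xor.ALU  -- RAW r2
[8] i12+i13  bne.BR;mulh.MUL  -- dual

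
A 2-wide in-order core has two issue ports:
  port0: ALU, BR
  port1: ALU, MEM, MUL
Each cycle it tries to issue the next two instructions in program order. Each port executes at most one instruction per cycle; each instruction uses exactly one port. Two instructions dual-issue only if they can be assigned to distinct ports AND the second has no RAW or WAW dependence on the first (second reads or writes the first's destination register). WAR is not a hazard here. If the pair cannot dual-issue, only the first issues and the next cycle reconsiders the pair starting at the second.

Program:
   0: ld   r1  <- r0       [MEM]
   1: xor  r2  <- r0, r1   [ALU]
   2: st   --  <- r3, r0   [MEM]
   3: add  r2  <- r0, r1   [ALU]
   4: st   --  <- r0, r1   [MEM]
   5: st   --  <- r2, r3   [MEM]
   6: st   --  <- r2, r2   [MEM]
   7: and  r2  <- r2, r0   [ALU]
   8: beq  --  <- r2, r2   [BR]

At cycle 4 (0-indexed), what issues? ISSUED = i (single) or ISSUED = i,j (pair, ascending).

ISSUED = 6,7

0. ld.MEM @i0  | RAW r1
1. xor.ALU/st.MEM @i1&i2  | pair
2. add.ALU/st.MEM @i3&i4  | pair
3. st.MEM @i5  | no-port MEM/MEM
4. st.MEM/and.ALU @i6&i7  | pair
5. beq.BR @i8  | tail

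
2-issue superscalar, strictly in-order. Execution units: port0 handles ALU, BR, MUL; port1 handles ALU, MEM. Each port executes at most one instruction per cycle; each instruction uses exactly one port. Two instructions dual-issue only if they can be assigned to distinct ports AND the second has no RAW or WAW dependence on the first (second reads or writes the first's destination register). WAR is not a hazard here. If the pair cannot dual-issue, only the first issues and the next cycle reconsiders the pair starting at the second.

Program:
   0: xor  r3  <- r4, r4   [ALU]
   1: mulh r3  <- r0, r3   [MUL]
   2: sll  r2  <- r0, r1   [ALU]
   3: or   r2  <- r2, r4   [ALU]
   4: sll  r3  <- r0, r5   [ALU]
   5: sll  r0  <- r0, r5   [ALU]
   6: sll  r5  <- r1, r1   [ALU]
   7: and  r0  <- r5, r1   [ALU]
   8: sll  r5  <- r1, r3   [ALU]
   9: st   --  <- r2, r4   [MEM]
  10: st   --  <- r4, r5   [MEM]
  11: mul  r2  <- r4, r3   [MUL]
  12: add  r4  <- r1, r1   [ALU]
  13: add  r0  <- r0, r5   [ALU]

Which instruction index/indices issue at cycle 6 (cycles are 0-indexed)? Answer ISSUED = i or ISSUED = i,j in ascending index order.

ISSUED = 10,11

  cy0 -> i0 (xor.ALU) RAW+WAW r3
  cy1 -> i1,i2 (mulh.MUL;sll.ALU) dual
  cy2 -> i3,i4 (or.ALU;sll.ALU) dual
  cy3 -> i5,i6 (sll.ALU;sll.ALU) dual
  cy4 -> i7,i8 (and.ALU;sll.ALU) dual
  cy5 -> i9 (st.MEM) no-port MEM/MEM
  cy6 -> i10,i11 (st.MEM;mul.MUL) dual
  cy7 -> i12,i13 (add.ALU;add.ALU) dual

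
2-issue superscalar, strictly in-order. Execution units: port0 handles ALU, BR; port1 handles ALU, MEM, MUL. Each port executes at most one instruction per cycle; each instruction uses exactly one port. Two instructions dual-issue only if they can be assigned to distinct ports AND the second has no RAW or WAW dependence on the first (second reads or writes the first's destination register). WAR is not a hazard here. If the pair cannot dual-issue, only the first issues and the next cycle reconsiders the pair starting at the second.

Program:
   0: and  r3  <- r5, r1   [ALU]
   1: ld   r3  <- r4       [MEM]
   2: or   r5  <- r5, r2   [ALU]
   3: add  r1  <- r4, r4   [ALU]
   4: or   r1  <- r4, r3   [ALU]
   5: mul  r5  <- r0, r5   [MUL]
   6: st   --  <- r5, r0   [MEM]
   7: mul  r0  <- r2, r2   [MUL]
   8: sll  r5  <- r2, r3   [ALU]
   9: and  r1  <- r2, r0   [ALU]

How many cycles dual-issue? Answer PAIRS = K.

PAIRS = 3

0. and @i0  | WAW r3
1. ld;or @i1&i2  | 2-wide
2. add @i3  | WAW r1
3. or;mul @i4&i5  | 2-wide
4. st @i6  | no-port MEM/MUL
5. mul;sll @i7&i8  | 2-wide
6. and @i9  | tail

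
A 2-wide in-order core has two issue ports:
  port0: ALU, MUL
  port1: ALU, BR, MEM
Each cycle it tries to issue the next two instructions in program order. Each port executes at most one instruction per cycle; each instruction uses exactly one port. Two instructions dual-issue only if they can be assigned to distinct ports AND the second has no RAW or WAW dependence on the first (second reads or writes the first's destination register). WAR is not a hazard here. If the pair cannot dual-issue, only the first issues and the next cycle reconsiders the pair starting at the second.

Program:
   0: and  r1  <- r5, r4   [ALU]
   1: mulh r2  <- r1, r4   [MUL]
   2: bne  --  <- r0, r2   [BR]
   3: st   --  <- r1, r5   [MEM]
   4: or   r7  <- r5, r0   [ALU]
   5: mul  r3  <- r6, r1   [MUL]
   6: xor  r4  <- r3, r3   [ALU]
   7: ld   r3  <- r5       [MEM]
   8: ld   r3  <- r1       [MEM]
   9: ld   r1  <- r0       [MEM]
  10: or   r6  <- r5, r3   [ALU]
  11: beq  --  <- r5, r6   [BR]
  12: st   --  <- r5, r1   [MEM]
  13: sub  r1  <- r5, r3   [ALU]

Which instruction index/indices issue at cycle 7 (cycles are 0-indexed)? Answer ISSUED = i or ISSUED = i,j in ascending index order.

ISSUED = 9,10

  cy0 -> i0 (and) RAW r1
  cy1 -> i1 (mulh) RAW r2
  cy2 -> i2 (bne) no-port BR/MEM
  cy3 -> i3,i4 (st or) pair
  cy4 -> i5 (mul) RAW r3
  cy5 -> i6,i7 (xor ld) pair
  cy6 -> i8 (ld) no-port MEM/MEM
  cy7 -> i9,i10 (ld or) pair
  cy8 -> i11 (beq) no-port BR/MEM
  cy9 -> i12,i13 (st sub) pair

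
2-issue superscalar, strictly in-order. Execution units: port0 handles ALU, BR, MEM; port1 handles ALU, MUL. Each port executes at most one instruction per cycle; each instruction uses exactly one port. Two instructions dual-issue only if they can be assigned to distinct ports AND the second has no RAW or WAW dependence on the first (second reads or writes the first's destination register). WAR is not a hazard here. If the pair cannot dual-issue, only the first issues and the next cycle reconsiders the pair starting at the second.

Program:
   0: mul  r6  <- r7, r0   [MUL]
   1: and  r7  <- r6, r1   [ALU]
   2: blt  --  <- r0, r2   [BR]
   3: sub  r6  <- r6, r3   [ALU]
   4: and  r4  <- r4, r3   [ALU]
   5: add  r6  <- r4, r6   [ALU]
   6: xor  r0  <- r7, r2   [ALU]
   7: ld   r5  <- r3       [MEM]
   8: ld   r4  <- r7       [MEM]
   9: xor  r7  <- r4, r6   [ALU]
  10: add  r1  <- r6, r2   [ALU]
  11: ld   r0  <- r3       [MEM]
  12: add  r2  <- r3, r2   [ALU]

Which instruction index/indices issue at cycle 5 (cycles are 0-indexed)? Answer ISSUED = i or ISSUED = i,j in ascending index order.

[0] i0  mul.MUL  -- RAW r6
[1] i1,i2  and.ALU blt.BR  -- 2-wide
[2] i3,i4  sub.ALU and.ALU  -- 2-wide
[3] i5,i6  add.ALU xor.ALU  -- 2-wide
[4] i7  ld.MEM  -- no-port MEM/MEM
[5] i8  ld.MEM  -- RAW r4
[6] i9,i10  xor.ALU add.ALU  -- 2-wide
[7] i11,i12  ld.MEM add.ALU  -- 2-wide

ISSUED = 8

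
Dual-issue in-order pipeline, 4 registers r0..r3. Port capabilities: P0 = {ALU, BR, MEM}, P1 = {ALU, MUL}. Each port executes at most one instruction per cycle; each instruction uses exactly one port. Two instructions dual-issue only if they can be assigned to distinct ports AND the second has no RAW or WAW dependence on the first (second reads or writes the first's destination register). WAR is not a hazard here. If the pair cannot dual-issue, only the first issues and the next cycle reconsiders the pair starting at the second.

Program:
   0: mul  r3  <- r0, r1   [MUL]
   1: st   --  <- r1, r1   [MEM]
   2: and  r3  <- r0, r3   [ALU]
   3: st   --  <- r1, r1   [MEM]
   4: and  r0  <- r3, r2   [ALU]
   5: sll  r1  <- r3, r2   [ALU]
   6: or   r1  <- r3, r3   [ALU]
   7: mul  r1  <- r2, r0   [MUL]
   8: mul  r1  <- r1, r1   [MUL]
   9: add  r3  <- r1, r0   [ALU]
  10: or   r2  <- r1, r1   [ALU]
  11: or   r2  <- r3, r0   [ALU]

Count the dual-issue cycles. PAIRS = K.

[0] i0/i1  mul.MUL+st.MEM  -- dual
[1] i2/i3  and.ALU+st.MEM  -- dual
[2] i4/i5  and.ALU+sll.ALU  -- dual
[3] i6  or.ALU  -- WAW r1
[4] i7  mul.MUL  -- no-port MUL/MUL
[5] i8  mul.MUL  -- RAW r1
[6] i9/i10  add.ALU+or.ALU  -- dual
[7] i11  or.ALU  -- tail

PAIRS = 4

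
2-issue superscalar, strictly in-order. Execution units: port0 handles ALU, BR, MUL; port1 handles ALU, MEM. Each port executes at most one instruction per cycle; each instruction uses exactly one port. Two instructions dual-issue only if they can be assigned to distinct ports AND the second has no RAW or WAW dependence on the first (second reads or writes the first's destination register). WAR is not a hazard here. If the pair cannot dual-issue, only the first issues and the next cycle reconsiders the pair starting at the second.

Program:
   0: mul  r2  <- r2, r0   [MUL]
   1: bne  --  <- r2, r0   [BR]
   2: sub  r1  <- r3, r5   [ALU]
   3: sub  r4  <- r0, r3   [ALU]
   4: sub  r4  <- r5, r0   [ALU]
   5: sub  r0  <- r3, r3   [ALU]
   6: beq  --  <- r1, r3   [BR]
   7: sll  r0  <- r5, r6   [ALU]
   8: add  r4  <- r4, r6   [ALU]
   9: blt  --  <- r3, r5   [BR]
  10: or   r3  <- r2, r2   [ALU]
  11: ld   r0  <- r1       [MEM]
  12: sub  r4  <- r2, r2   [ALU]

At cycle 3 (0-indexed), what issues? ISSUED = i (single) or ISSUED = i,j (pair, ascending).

ISSUED = 4,5

c0: i0 mul  no-port MUL/BR
c1: i1+i2 bne;sub  dual
c2: i3 sub  WAW r4
c3: i4+i5 sub;sub  dual
c4: i6+i7 beq;sll  dual
c5: i8+i9 add;blt  dual
c6: i10+i11 or;ld  dual
c7: i12 sub  tail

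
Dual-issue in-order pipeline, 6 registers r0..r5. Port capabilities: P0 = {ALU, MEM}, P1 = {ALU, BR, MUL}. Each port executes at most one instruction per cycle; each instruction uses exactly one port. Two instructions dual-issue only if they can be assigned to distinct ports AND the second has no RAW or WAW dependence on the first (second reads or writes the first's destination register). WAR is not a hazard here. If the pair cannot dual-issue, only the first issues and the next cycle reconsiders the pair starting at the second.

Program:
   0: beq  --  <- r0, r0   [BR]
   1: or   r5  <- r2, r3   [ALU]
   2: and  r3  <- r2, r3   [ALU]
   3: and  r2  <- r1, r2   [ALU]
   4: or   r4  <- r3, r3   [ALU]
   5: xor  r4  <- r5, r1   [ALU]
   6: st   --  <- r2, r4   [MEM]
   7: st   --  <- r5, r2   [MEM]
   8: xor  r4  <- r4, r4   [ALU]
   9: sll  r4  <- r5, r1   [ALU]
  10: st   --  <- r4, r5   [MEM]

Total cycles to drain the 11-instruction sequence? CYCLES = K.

c0: i0/i1 beq.BR/or.ALU  dual
c1: i2/i3 and.ALU/and.ALU  dual
c2: i4 or.ALU  WAW r4
c3: i5 xor.ALU  RAW r4
c4: i6 st.MEM  no-port MEM/MEM
c5: i7/i8 st.MEM/xor.ALU  dual
c6: i9 sll.ALU  RAW r4
c7: i10 st.MEM  tail

CYCLES = 8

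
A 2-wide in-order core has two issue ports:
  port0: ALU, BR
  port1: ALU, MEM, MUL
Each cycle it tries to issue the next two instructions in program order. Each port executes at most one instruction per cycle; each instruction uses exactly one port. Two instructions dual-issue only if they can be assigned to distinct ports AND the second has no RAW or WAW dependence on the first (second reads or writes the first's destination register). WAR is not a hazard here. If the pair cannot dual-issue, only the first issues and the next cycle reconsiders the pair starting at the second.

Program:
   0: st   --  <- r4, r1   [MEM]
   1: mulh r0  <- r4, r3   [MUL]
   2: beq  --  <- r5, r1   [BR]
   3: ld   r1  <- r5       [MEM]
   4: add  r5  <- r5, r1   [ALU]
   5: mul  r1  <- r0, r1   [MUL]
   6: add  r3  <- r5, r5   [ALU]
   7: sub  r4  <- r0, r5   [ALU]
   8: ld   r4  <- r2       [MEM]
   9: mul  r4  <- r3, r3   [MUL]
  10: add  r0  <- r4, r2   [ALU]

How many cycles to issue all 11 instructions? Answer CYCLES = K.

CYCLES = 8

t=0 i0:st ; no-port MEM/MUL
t=1 i1+i2:mulh;beq ; pair
t=2 i3:ld ; RAW r1
t=3 i4+i5:add;mul ; pair
t=4 i6+i7:add;sub ; pair
t=5 i8:ld ; no-port MEM/MUL
t=6 i9:mul ; RAW r4
t=7 i10:add ; tail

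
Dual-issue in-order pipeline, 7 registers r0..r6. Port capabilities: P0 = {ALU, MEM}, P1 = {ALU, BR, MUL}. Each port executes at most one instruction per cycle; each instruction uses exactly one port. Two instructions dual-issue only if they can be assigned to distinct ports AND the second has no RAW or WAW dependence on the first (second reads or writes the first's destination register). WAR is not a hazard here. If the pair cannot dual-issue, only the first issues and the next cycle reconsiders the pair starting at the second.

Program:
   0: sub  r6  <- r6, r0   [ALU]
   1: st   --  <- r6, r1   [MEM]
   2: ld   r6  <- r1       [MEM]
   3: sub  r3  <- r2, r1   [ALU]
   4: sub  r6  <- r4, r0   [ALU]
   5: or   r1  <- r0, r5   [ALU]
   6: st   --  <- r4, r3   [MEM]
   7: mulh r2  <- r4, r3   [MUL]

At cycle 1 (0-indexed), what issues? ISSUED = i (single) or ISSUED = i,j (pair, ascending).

ISSUED = 1

c0: i0 sub  RAW r6
c1: i1 st  no-port MEM/MEM
c2: i2&i3 ld;sub  pair
c3: i4&i5 sub;or  pair
c4: i6&i7 st;mulh  pair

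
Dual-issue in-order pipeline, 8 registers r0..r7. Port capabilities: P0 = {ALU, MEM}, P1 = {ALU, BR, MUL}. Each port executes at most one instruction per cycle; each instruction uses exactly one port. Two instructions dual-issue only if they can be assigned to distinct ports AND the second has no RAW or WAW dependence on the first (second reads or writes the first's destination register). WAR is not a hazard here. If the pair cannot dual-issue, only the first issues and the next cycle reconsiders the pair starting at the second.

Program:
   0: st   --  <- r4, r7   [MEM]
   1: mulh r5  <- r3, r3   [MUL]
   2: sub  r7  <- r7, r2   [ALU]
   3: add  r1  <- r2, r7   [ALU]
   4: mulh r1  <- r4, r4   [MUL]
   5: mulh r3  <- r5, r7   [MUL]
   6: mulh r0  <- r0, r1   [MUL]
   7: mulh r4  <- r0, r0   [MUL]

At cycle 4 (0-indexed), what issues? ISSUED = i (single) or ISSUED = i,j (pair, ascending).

0. st mulh @i0/i1  | pair
1. sub @i2  | RAW r7
2. add @i3  | WAW r1
3. mulh @i4  | no-port MUL/MUL
4. mulh @i5  | no-port MUL/MUL
5. mulh @i6  | no-port MUL/MUL
6. mulh @i7  | tail

ISSUED = 5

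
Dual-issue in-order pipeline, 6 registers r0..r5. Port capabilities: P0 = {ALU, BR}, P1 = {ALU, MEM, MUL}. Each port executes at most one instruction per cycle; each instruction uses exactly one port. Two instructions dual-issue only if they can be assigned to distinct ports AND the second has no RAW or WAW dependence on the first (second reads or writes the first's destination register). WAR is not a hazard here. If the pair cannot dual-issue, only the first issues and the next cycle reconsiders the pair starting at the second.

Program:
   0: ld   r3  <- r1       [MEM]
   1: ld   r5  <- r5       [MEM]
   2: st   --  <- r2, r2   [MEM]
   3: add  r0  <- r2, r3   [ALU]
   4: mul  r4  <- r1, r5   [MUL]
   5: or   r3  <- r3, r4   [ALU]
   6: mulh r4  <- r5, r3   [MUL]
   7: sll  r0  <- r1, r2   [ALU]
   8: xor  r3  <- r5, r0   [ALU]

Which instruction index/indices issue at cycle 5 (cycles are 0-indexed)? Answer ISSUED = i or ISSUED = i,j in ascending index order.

0. ld @i0  | no-port MEM/MEM
1. ld @i1  | no-port MEM/MEM
2. st;add @i2&i3  | pair
3. mul @i4  | RAW r4
4. or @i5  | RAW r3
5. mulh;sll @i6&i7  | pair
6. xor @i8  | tail

ISSUED = 6,7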